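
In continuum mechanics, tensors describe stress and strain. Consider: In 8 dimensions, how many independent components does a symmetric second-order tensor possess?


A symmetric rank-2 tensor in d dimensions has d(d+1)/2 independent components.
d = 8
d(d+1)/2 = 8 * 9 / 2 = 72 / 2 = 36

36


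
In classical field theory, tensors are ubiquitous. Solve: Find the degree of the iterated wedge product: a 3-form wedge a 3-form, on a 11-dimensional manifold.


The degree of a wedge product is the sum of the degrees of the individual forms.
Degrees: 3, 3
Total degree = 3 + 3 = 6

6


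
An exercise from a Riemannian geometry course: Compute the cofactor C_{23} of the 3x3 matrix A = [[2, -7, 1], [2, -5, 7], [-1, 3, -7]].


To find cofactor C_{23}, delete row 2 and column 3.
The resulting 2x2 submatrix is: [[2, -7], [-1, 3]]
Minor M_{23} = 2*3 - -7*-1
  = 6 - 7 = -1
Sign = (-1)^(2+3) = (-1)^5 = -1
Cofactor C_{23} = -1 * -1 = 1

1


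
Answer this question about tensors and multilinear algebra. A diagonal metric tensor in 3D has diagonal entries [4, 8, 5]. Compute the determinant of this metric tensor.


For a diagonal metric, the determinant is the product of diagonal entries.
Diagonal entries: 4, 8, 5
det(g) = 4 * 8 * 5 = 160

160


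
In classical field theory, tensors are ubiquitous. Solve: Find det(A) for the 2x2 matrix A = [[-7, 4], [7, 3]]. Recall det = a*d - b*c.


For a 2x2 matrix [[a, b], [c, d]], det = a*d - b*c.
a = -7, b = 4, c = 7, d = 3
a*d = -7 * 3 = -21
b*c = 4 * 7 = 28
det = -21 - 28 = -49

-49


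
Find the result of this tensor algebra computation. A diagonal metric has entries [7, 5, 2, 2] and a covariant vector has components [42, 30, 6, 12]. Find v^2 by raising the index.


To raise an index with a diagonal metric: v^i = v_i / g_{ii}.
For index 2: v_2 = 30, g_{22} = 5
v^2 = 30 / 5 = 6

6


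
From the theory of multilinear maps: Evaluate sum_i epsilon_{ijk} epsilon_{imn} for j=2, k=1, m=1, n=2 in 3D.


Using the identity: epsilon_{ijk} epsilon_{imn} = delta_{jm} delta_{kn} - delta_{jn} delta_{km}.
delta_{21} = 0
delta_{12} = 0
delta_{22} = 1
delta_{11} = 1
Result = 0 * 0 - 1 * 1 = 0 - 1 = -1

-1


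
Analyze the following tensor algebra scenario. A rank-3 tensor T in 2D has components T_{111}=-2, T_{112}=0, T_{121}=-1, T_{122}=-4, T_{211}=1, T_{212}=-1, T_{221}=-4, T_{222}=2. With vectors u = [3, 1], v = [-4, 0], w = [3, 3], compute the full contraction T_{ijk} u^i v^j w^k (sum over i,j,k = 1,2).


S = sum over i,j,k of T_{ijk} u_i v_j w_k. Expanding all 8 terms:
T_{111}*u_1*v_1*w_1 = -2*3*-4*3 = 72  (running total: 72)
T_{112}*u_1*v_1*w_2 = 0*3*-4*3 = 0  (running total: 72)
T_{121}*u_1*v_2*w_1 = -1*3*0*3 = 0  (running total: 72)
T_{122}*u_1*v_2*w_2 = -4*3*0*3 = 0  (running total: 72)
T_{211}*u_2*v_1*w_1 = 1*1*-4*3 = -12  (running total: 60)
T_{212}*u_2*v_1*w_2 = -1*1*-4*3 = 12  (running total: 72)
T_{221}*u_2*v_2*w_1 = -4*1*0*3 = 0  (running total: 72)
T_{222}*u_2*v_2*w_2 = 2*1*0*3 = 0  (running total: 72)
S = 72

72


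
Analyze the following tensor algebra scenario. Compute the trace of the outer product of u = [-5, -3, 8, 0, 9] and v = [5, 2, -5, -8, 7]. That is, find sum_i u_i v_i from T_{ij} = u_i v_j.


The outer product gives T_{ij} = u_i v_j.
The trace (contraction) is Tr(T) = sum_i T_{ii} = sum_i u_i v_i.
Diagonal entries:
T_{11} = u_1 * v_1 = -5 * 5 = -25
T_{22} = u_2 * v_2 = -3 * 2 = -6
T_{33} = u_3 * v_3 = 8 * -5 = -40
T_{44} = u_4 * v_4 = 0 * -8 = 0
T_{55} = u_5 * v_5 = 9 * 7 = 63
Tr(T) = -25 + -6 + -40 + 0 + 63 = -8

-8


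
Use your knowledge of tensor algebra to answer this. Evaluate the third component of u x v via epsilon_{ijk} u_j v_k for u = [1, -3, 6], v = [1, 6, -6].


(u x v)_3 = sum_{j,k} epsilon_{3jk} u_j v_k. Only permutations of (1,2,3) contribute; the two non-zero terms are:
eps_{312} u_1 v_2 = 1 * 1 * 6 = 6
eps_{321} u_2 v_1 = -1 * -3 * 1 = 3
(u x v)_3 = 9

9


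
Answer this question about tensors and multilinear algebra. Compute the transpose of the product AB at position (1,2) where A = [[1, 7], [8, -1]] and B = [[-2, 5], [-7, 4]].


(AB)^T_{ij} = (AB)_{ji} = sum_k A_{jk} B_{ki}.
For i=1, j=2 we need (AB)_{21}:
A_{21} * B_{11} = 8 * -2 = -16
A_{22} * B_{21} = -1 * -7 = 7
Sum = -16 + 7 = -9

-9


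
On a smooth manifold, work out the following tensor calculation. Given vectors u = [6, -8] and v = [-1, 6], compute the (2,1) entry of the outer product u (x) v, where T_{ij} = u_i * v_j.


The outer product entry T_{ij} = u_i * v_j.
We need i=2, j=1.
u_2 = -8, v_1 = -1
T_{2,1} = -8 * -1 = 8

8


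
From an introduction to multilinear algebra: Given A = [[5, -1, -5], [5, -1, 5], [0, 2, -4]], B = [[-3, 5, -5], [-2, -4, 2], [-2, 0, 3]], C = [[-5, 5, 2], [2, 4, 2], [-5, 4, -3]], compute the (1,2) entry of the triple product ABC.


(ABC)_{12} = sum_m (AB)_{1m} C_{m2}. First compute row 1 of AB.
(AB)_{11} = 5*-3 + -1*-2 + -5*-2 = -3
(AB)_{12} = 5*5 + -1*-4 + -5*0 = 29
(AB)_{13} = 5*-5 + -1*2 + -5*3 = -42
Now contract with column 2 of C:
(AB)_{11} * C_{12} = -3 * 5 = -15
(AB)_{12} * C_{22} = 29 * 4 = 116
(AB)_{13} * C_{32} = -42 * 4 = -168
(ABC)_{12} = -15 + 116 + -168 = -67

-67


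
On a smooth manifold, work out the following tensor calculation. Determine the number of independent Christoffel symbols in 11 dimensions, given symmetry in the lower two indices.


Christoffel symbols Gamma^k_{ij} are symmetric in i,j, so there are d * d(d+1)/2 independent symbols.
d = 11
d(d+1)/2 = 11 * 12 / 2 = 66
Total = 11 * 66 = 726

726


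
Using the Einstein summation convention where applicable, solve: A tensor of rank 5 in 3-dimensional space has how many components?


The number of components of a rank-r tensor in d dimensions is d^r.
Here d = 3 and r = 5.
3^5 = 243

243


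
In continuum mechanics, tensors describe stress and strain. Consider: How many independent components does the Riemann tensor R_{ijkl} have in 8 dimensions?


The Riemann tensor in d dimensions has d^2(d^2 - 1)/12 independent components.
d = 8, so d^2 = 64
d^2 - 1 = 63
d^2(d^2 - 1) = 64 * 63 = 4032
Divide by 12: 4032 / 12 = 336

336


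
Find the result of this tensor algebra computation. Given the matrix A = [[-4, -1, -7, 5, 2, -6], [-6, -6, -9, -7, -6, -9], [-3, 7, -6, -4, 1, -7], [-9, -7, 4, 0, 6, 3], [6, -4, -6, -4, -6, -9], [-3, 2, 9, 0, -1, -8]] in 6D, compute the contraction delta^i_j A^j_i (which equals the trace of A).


The contraction (trace) of a rank-2 tensor is the sum of its diagonal elements.
Diagonal entries: A[1,1] = -4, A[2,2] = -6, A[3,3] = -6, A[4,4] = 0, A[5,5] = -6, A[6,6] = -8
Tr(A) = -4 + -6 + -6 + 0 + -6 + -8 = -30

-30


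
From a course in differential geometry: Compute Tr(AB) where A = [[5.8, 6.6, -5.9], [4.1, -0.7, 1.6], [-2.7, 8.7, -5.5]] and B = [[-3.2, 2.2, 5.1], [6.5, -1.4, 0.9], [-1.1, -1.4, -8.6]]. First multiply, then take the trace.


Tr(AB) = sum_i (AB)_{ii} where (AB)_{ii} = sum_k A_{ik} B_{ki}.
(AB)_{11} = 5.8*-3.2 + 6.6*6.5 + -5.9*-1.1 = 30.83
(AB)_{22} = 4.1*2.2 + -0.7*-1.4 + 1.6*-1.4 = 7.76
(AB)_{33} = -2.7*5.1 + 8.7*0.9 + -5.5*-8.6 = 41.36
Tr(AB) = 30.83 + 7.76 + 41.36 = 79.95

79.95


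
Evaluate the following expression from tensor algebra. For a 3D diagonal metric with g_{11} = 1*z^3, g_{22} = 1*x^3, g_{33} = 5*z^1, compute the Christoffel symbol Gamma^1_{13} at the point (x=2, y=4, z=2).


For a diagonal metric, Gamma^k_{ij} = (1/2) g^{kk} (dg_{ik}/dx_j + dg_{jk}/dx_i - dg_{ij}/dx_k).
The metric is diagonal, so g_{ab} = 0 for a != b.
At the given point: g_{11} = 8, g_{22} = 8, g_{33} = 10
g^{11} = 1/8
dg_{11}/dx_3 = dg_{11}/dx_3 = 12
dg_{31}/dx_1 = 0 (off-diagonal)
dg_{13}/dx_1 = 0 (off-diagonal)
Numerator = 12 + 0 - 0 = 12
Gamma^1_{13} = 12 / (2 * 8) = 3/4

3/4


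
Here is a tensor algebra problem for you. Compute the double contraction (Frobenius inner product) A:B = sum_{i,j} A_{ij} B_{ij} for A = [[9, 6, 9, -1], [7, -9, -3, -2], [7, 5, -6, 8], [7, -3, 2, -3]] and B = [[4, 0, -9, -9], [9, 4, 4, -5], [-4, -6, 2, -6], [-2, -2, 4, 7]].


A:B = sum over all i,j of A_{ij} * B_{ij}.
Row 1: 9*4=36, 6*0=0, 9*-9=-81, -1*-9=9 => row sum = -36
Row 2: 7*9=63, -9*4=-36, -3*4=-12, -2*-5=10 => row sum = 25
Row 3: 7*-4=-28, 5*-6=-30, -6*2=-12, 8*-6=-48 => row sum = -118
Row 4: 7*-2=-14, -3*-2=6, 2*4=8, -3*7=-21 => row sum = -21
Total = -36 + 25 + -118 + -21 = -150

-150


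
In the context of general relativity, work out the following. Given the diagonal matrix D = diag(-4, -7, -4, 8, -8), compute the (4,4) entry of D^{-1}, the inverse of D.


For a diagonal matrix, the inverse has entries (D^{-1})_{ii} = 1/d_{ii}.
The diagonal entries are: d_{11} = -4, d_{22} = -7, d_{33} = -4, d_{44} = 8, d_{55} = -8
We need (D^{-1})_{44} = 1/d_{44} = 1/8 = 1/8

1/8


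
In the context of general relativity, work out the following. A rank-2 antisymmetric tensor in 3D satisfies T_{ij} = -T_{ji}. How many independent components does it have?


An antisymmetric rank-2 tensor satisfies A_{ij} = -A_{ji}, so diagonal entries are zero.
The independent components are the upper-triangular entries: C(n, 2) = n(n-1)/2.
n = 3
C(3, 2) = 3 * 2 / 2 = 6 / 2 = 3

3


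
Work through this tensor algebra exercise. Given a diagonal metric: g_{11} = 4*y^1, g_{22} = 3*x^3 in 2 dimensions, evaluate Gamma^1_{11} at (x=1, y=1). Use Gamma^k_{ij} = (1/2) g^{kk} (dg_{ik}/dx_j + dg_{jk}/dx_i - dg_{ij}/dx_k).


For a diagonal metric, Gamma^k_{ij} = (1/2) g^{kk} (dg_{ik}/dx_j + dg_{jk}/dx_i - dg_{ij}/dx_k).
The metric is diagonal, so g_{ab} = 0 for a != b.
At the given point: g_{11} = 4, g_{22} = 3
g^{11} = 1/4
dg_{11}/dx_1 = dg_{11}/dx_1 = 0
dg_{11}/dx_1 = dg_{11}/dx_1 = 0
dg_{11}/dx_1 = dg_{11}/dx_1 = 0
Numerator = 0 + 0 - 0 = 0
Gamma^1_{11} = 0 / (2 * 4) = 0

0


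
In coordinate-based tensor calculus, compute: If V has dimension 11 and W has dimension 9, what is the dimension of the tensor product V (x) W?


The dimension of a tensor product is the product of dimensions.
dim(V) = 11, dim(W) = 9
dim(V (x) W) = 11 * 9 = 99

99


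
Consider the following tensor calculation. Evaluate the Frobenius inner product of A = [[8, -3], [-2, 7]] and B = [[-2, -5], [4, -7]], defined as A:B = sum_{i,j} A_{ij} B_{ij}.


A:B = sum over all i,j of A_{ij} * B_{ij}.
Row 1: 8*-2=-16, -3*-5=15 => row sum = -1
Row 2: -2*4=-8, 7*-7=-49 => row sum = -57
Total = -1 + -57 = -58

-58


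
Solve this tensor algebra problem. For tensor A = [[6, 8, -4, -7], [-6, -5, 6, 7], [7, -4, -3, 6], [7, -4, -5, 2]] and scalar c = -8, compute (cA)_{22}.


Scalar multiplication: (cA)_{ij} = c * A_{ij}.
c = -8
A_{22} = -5
(cA)_{22} = -8 * -5 = 40

40


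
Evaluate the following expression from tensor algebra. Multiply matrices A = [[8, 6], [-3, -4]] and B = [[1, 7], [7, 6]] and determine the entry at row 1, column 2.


(AB)_{ij} = sum_k A_{ik} B_{kj}.
For i=1, j=2:
A_{11} * B_{12} = 8 * 7 = 56
A_{12} * B_{22} = 6 * 6 = 36
Sum = 56 + 36 = 92

92


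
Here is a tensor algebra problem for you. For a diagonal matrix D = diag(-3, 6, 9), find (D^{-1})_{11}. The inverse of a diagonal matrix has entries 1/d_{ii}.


For a diagonal matrix, the inverse has entries (D^{-1})_{ii} = 1/d_{ii}.
The diagonal entries are: d_{11} = -3, d_{22} = 6, d_{33} = 9
We need (D^{-1})_{11} = 1/d_{11} = 1/-3 = -1/3

-1/3


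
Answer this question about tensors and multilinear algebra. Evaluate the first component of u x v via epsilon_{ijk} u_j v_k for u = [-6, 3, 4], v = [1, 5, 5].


(u x v)_1 = sum_{j,k} epsilon_{1jk} u_j v_k. Only permutations of (1,2,3) contribute; the two non-zero terms are:
eps_{123} u_2 v_3 = 1 * 3 * 5 = 15
eps_{132} u_3 v_2 = -1 * 4 * 5 = -20
(u x v)_1 = -5

-5


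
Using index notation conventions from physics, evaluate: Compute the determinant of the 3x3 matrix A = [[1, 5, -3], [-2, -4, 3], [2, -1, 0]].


Expanding along the first row, det(A) = a11*M_11 - a12*M_12 + a13*M_13, where M_1j is the (1,j) minor.
Minor M_11 = -4*0 - 3*-1 = 3
Minor M_12 = -2*0 - 3*2 = -6
Minor M_13 = -2*-1 - -4*2 = 10
det = 1*(3) - 5*(-6) + -3*(10)
    = 3 - -30 + -30
    = 3

3


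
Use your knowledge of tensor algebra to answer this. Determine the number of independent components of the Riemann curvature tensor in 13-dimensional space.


The Riemann tensor in d dimensions has d^2(d^2 - 1)/12 independent components.
d = 13, so d^2 = 169
d^2 - 1 = 168
d^2(d^2 - 1) = 169 * 168 = 28392
Divide by 12: 28392 / 12 = 2366

2366


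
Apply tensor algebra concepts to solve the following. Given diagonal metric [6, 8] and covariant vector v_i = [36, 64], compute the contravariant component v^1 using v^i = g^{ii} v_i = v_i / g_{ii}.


To raise an index with a diagonal metric: v^i = v_i / g_{ii}.
For index 1: v_1 = 36, g_{11} = 6
v^1 = 36 / 6 = 6

6


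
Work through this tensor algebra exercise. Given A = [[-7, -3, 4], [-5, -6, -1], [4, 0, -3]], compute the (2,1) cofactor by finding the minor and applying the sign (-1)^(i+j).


To find cofactor C_{21}, delete row 2 and column 1.
The resulting 2x2 submatrix is: [[-3, 4], [0, -3]]
Minor M_{21} = -3*-3 - 4*0
  = 9 - 0 = 9
Sign = (-1)^(2+1) = (-1)^3 = -1
Cofactor C_{21} = -1 * 9 = -9

-9


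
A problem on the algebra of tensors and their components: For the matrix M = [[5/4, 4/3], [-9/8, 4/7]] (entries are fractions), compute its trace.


The trace is the sum of diagonal entries.
Diagonal: M[1,1] = 5/4, M[2,2] = 4/7
Tr(M) = 5/4 + 4/7
Computing step by step:
After adding M[1,1]: 5/4
After adding M[2,2]: 51/28
Tr(M) = 51/28

51/28


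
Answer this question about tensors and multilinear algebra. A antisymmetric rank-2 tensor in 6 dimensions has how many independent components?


A antisymmetric rank-2 tensor in d dimensions has d(d-1)/2 independent components.
d = 6
d(d-1)/2 = 6 * 5 / 2 = 30 / 2 = 15

15


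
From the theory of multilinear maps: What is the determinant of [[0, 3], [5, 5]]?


For a 2x2 matrix [[a, b], [c, d]], det = a*d - b*c.
a = 0, b = 3, c = 5, d = 5
a*d = 0 * 5 = 0
b*c = 3 * 5 = 15
det = 0 - 15 = -15

-15


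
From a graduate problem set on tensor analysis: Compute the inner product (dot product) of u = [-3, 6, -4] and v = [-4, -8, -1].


The inner product u . v = sum of u_i * v_i.
Term-by-term: -3 * -4, 6 * -8, -4 * -1
Products: 12, -48, 4
Sum = 12 + -48 + 4 = -32

-32


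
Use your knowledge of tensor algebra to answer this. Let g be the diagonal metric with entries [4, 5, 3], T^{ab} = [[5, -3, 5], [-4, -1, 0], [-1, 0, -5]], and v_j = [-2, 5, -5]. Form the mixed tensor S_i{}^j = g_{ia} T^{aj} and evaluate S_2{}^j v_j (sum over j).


Step 1: lower the first index. For a diagonal metric, g_{ia} T^{aj} = g_{ii} T^{ij} (no sum on i).
g_{22} = 5
S_2{}^1 = 5 * T^{21} = 5 * -4 = -20
S_2{}^2 = 5 * T^{22} = 5 * -1 = -5
S_2{}^3 = 5 * T^{23} = 5 * 0 = 0
Step 2: contract S_2{}^j with v_j.
S_2{}^1 * v_1 = -20 * -2 = 40
S_2{}^2 * v_2 = -5 * 5 = -25
S_2{}^3 * v_3 = 0 * -5 = 0
Result = 40 + -25 + 0 = 15

15


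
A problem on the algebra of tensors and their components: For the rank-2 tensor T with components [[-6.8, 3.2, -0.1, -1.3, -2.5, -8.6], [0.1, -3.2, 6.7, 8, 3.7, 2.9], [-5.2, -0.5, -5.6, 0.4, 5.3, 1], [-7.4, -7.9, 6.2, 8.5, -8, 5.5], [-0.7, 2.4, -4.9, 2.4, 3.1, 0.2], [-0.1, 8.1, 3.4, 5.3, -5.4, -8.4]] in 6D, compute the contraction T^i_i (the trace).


The contraction (trace) of a rank-2 tensor is the sum of its diagonal elements.
Diagonal entries: A[1,1] = -6.8, A[2,2] = -3.2, A[3,3] = -5.6, A[4,4] = 8.5, A[5,5] = 3.1, A[6,6] = -8.4
Tr(A) = -6.8 + -3.2 + -5.6 + 8.5 + 3.1 + -8.4 = -12.4

-12.4


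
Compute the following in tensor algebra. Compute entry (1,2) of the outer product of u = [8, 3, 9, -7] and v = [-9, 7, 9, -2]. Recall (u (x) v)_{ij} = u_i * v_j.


The outer product entry T_{ij} = u_i * v_j.
We need i=1, j=2.
u_1 = 8, v_2 = 7
T_{1,2} = 8 * 7 = 56

56


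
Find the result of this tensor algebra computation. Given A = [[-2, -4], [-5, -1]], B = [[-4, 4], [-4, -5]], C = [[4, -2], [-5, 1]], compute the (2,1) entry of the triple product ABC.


(ABC)_{21} = sum_m (AB)_{2m} C_{m1}. First compute row 2 of AB.
(AB)_{21} = -5*-4 + -1*-4 = 24
(AB)_{22} = -5*4 + -1*-5 = -15
Now contract with column 1 of C:
(AB)_{21} * C_{11} = 24 * 4 = 96
(AB)_{22} * C_{21} = -15 * -5 = 75
(ABC)_{21} = 96 + 75 = 171

171


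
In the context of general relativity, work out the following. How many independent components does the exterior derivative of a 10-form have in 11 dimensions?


The exterior derivative of a p-form is a (p+1)-form.
Its number of independent components is C(n, p+1).
n = 11, p+1 = 11
C(11, 11) = 1

1


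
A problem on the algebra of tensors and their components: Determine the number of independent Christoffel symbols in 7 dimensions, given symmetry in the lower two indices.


Christoffel symbols Gamma^k_{ij} are symmetric in i,j, so there are d * d(d+1)/2 independent symbols.
d = 7
d(d+1)/2 = 7 * 8 / 2 = 28
Total = 7 * 28 = 196

196


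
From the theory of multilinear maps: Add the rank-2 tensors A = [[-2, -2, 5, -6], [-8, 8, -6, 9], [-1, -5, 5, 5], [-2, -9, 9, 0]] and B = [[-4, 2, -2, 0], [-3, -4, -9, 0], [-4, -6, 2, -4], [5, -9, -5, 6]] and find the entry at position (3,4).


Tensor addition is component-wise: (A + B)_{ij} = A_{ij} + B_{ij}.
A_{34} = 5
B_{34} = -4
(A + B)_{34} = 5 + -4 = 1

1


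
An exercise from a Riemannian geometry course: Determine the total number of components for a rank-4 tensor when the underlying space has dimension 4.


The number of components of a rank-r tensor in d dimensions is d^r.
Here d = 4 and r = 4.
4^4 = 256

256


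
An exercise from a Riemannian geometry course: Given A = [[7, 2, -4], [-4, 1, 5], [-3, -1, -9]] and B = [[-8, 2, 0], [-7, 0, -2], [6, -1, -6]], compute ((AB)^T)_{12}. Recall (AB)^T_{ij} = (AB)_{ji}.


(AB)^T_{ij} = (AB)_{ji} = sum_k A_{jk} B_{ki}.
For i=1, j=2 we need (AB)_{21}:
A_{21} * B_{11} = -4 * -8 = 32
A_{22} * B_{21} = 1 * -7 = -7
A_{23} * B_{31} = 5 * 6 = 30
Sum = 32 + -7 + 30 = 55

55


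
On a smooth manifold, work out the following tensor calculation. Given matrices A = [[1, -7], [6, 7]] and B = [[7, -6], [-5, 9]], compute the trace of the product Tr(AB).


Tr(AB) = sum_i (AB)_{ii} where (AB)_{ii} = sum_k A_{ik} B_{ki}.
(AB)_{11} = 1*7 + -7*-5 = 42
(AB)_{22} = 6*-6 + 7*9 = 27
Tr(AB) = 42 + 27 = 69

69


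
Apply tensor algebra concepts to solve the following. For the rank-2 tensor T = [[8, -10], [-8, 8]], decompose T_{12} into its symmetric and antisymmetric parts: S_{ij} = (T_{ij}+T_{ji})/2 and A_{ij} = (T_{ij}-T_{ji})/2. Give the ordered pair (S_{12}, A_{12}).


T_{12} = -10
T_{21} = -8
S_{12} = (-10 + -8)/2 = -18/2 = -9
A_{12} = (-10 - -8)/2 = -2/2 = -1
Check: S + A = -9 + -1 = -10 = T_{12}.

(-9, -1)


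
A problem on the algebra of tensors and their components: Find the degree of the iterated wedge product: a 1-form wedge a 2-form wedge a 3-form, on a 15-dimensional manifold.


The degree of a wedge product is the sum of the degrees of the individual forms.
Degrees: 1, 2, 3
Total degree = 1 + 2 + 3 = 6

6


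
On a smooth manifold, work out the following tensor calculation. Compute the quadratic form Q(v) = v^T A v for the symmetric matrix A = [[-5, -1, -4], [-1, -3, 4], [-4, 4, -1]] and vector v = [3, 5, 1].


First compute Av:
(Av)_1 = -5*3 + -1*5 + -4*1 = -24
(Av)_2 = -1*3 + -3*5 + 4*1 = -14
(Av)_3 = -4*3 + 4*5 + -1*1 = 7
Av = [-24, -14, 7]
Then v^T (Av) = 3*-24 + 5*-14 + 1*7
= -72 + -70 + 7 = -135

-135


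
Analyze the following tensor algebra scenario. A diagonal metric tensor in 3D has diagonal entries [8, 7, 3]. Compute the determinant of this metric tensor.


For a diagonal metric, the determinant is the product of diagonal entries.
Diagonal entries: 8, 7, 3
det(g) = 8 * 7 * 3 = 168

168


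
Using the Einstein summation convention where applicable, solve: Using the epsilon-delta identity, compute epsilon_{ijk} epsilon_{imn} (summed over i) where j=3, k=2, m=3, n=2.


Using the identity: epsilon_{ijk} epsilon_{imn} = delta_{jm} delta_{kn} - delta_{jn} delta_{km}.
delta_{33} = 1
delta_{22} = 1
delta_{32} = 0
delta_{23} = 0
Result = 1 * 1 - 0 * 0 = 1 - 0 = 1

1


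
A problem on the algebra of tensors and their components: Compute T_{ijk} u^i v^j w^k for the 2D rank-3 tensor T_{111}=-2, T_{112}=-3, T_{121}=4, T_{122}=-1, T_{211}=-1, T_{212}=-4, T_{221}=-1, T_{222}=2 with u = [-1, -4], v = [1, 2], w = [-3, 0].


S = sum over i,j,k of T_{ijk} u_i v_j w_k. Expanding all 8 terms:
T_{111}*u_1*v_1*w_1 = -2*-1*1*-3 = -6  (running total: -6)
T_{112}*u_1*v_1*w_2 = -3*-1*1*0 = 0  (running total: -6)
T_{121}*u_1*v_2*w_1 = 4*-1*2*-3 = 24  (running total: 18)
T_{122}*u_1*v_2*w_2 = -1*-1*2*0 = 0  (running total: 18)
T_{211}*u_2*v_1*w_1 = -1*-4*1*-3 = -12  (running total: 6)
T_{212}*u_2*v_1*w_2 = -4*-4*1*0 = 0  (running total: 6)
T_{221}*u_2*v_2*w_1 = -1*-4*2*-3 = -24  (running total: -18)
T_{222}*u_2*v_2*w_2 = 2*-4*2*0 = 0  (running total: -18)
S = -18

-18


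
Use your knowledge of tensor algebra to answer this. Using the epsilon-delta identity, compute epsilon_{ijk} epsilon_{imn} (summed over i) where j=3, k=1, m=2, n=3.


Using the identity: epsilon_{ijk} epsilon_{imn} = delta_{jm} delta_{kn} - delta_{jn} delta_{km}.
delta_{32} = 0
delta_{13} = 0
delta_{33} = 1
delta_{12} = 0
Result = 0 * 0 - 1 * 0 = 0 - 0 = 0

0


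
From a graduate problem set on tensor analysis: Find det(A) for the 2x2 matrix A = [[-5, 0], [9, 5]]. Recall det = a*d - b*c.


For a 2x2 matrix [[a, b], [c, d]], det = a*d - b*c.
a = -5, b = 0, c = 9, d = 5
a*d = -5 * 5 = -25
b*c = 0 * 9 = 0
det = -25 - 0 = -25

-25


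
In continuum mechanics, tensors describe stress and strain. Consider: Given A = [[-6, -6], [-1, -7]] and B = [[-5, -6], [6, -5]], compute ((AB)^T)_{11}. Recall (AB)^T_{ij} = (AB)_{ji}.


(AB)^T_{ij} = (AB)_{ji} = sum_k A_{jk} B_{ki}.
For i=1, j=1 we need (AB)_{11}:
A_{11} * B_{11} = -6 * -5 = 30
A_{12} * B_{21} = -6 * 6 = -36
Sum = 30 + -36 = -6

-6


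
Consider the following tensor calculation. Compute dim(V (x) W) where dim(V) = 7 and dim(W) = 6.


The dimension of a tensor product is the product of dimensions.
dim(V) = 7, dim(W) = 6
dim(V (x) W) = 7 * 6 = 42

42


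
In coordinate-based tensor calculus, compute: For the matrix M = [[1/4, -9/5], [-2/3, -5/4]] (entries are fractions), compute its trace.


The trace is the sum of diagonal entries.
Diagonal: M[1,1] = 1/4, M[2,2] = -5/4
Tr(M) = 1/4 + -5/4
Computing step by step:
After adding M[1,1]: 1/4
After adding M[2,2]: -1
Tr(M) = -1

-1


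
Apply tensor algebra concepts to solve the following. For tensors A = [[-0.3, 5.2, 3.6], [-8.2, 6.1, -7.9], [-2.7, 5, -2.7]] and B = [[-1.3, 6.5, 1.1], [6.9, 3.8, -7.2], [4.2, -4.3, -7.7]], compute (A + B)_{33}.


Tensor addition is component-wise: (A + B)_{ij} = A_{ij} + B_{ij}.
A_{33} = -2.7
B_{33} = -7.7
(A + B)_{33} = -2.7 + -7.7 = -10.4

-10.4


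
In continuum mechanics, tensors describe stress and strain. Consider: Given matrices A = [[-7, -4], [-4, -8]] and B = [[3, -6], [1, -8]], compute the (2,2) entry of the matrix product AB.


(AB)_{ij} = sum_k A_{ik} B_{kj}.
For i=2, j=2:
A_{21} * B_{12} = -4 * -6 = 24
A_{22} * B_{22} = -8 * -8 = 64
Sum = 24 + 64 = 88

88


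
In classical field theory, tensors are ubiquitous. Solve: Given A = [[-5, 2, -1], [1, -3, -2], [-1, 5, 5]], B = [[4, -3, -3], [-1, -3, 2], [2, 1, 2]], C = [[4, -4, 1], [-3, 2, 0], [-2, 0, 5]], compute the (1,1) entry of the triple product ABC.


(ABC)_{11} = sum_m (AB)_{1m} C_{m1}. First compute row 1 of AB.
(AB)_{11} = -5*4 + 2*-1 + -1*2 = -24
(AB)_{12} = -5*-3 + 2*-3 + -1*1 = 8
(AB)_{13} = -5*-3 + 2*2 + -1*2 = 17
Now contract with column 1 of C:
(AB)_{11} * C_{11} = -24 * 4 = -96
(AB)_{12} * C_{21} = 8 * -3 = -24
(AB)_{13} * C_{31} = 17 * -2 = -34
(ABC)_{11} = -96 + -24 + -34 = -154

-154


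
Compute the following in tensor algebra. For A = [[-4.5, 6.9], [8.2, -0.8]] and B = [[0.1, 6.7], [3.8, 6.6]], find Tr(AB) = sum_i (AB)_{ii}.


Tr(AB) = sum_i (AB)_{ii} where (AB)_{ii} = sum_k A_{ik} B_{ki}.
(AB)_{11} = -4.5*0.1 + 6.9*3.8 = 25.77
(AB)_{22} = 8.2*6.7 + -0.8*6.6 = 49.66
Tr(AB) = 25.77 + 49.66 = 75.43

75.43


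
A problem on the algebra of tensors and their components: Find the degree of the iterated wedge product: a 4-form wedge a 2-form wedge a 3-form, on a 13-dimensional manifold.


The degree of a wedge product is the sum of the degrees of the individual forms.
Degrees: 4, 2, 3
Total degree = 4 + 2 + 3 = 9

9


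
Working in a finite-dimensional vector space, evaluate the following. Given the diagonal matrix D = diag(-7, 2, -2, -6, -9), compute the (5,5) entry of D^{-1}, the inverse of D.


For a diagonal matrix, the inverse has entries (D^{-1})_{ii} = 1/d_{ii}.
The diagonal entries are: d_{11} = -7, d_{22} = 2, d_{33} = -2, d_{44} = -6, d_{55} = -9
We need (D^{-1})_{55} = 1/d_{55} = 1/-9 = -1/9

-1/9


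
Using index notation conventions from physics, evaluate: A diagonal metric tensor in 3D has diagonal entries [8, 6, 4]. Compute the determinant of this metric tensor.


For a diagonal metric, the determinant is the product of diagonal entries.
Diagonal entries: 8, 6, 4
det(g) = 8 * 6 * 4 = 192

192


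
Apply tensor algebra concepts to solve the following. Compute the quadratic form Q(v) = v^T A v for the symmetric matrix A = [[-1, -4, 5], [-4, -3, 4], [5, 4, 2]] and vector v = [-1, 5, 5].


First compute Av:
(Av)_1 = -1*-1 + -4*5 + 5*5 = 6
(Av)_2 = -4*-1 + -3*5 + 4*5 = 9
(Av)_3 = 5*-1 + 4*5 + 2*5 = 25
Av = [6, 9, 25]
Then v^T (Av) = -1*6 + 5*9 + 5*25
= -6 + 45 + 125 = 164

164


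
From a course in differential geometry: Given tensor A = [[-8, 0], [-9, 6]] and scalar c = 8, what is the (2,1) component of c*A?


Scalar multiplication: (cA)_{ij} = c * A_{ij}.
c = 8
A_{21} = -9
(cA)_{21} = 8 * -9 = -72

-72


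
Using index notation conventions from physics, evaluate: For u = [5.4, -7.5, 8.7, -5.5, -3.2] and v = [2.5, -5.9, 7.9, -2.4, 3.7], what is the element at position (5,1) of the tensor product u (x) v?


The outer product entry T_{ij} = u_i * v_j.
We need i=5, j=1.
u_5 = -3.2, v_1 = 2.5
T_{5,1} = -3.2 * 2.5 = -8

-8


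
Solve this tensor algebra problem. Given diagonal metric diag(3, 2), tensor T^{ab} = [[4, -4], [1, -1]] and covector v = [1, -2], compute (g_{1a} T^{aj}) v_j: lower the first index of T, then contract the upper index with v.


Step 1: lower the first index. For a diagonal metric, g_{ia} T^{aj} = g_{ii} T^{ij} (no sum on i).
g_{11} = 3
S_1{}^1 = 3 * T^{11} = 3 * 4 = 12
S_1{}^2 = 3 * T^{12} = 3 * -4 = -12
Step 2: contract S_1{}^j with v_j.
S_1{}^1 * v_1 = 12 * 1 = 12
S_1{}^2 * v_2 = -12 * -2 = 24
Result = 12 + 24 = 36

36


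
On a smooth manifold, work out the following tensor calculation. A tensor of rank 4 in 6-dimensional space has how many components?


The number of components of a rank-r tensor in d dimensions is d^r.
Here d = 6 and r = 4.
6^4 = 1296

1296


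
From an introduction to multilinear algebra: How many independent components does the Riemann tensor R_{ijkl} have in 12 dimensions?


The Riemann tensor in d dimensions has d^2(d^2 - 1)/12 independent components.
d = 12, so d^2 = 144
d^2 - 1 = 143
d^2(d^2 - 1) = 144 * 143 = 20592
Divide by 12: 20592 / 12 = 1716

1716


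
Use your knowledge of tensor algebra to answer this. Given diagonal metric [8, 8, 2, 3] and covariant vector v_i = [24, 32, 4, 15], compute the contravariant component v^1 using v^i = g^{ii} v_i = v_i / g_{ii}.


To raise an index with a diagonal metric: v^i = v_i / g_{ii}.
For index 1: v_1 = 24, g_{11} = 8
v^1 = 24 / 8 = 3

3


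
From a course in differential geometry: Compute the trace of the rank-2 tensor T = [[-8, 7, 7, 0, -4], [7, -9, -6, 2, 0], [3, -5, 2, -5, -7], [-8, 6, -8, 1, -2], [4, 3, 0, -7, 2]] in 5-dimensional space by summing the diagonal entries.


The contraction (trace) of a rank-2 tensor is the sum of its diagonal elements.
Diagonal entries: A[1,1] = -8, A[2,2] = -9, A[3,3] = 2, A[4,4] = 1, A[5,5] = 2
Tr(A) = -8 + -9 + 2 + 1 + 2 = -12

-12


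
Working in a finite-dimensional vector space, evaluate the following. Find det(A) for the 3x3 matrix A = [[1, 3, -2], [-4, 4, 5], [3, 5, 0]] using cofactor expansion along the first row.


Expanding along the first row, det(A) = a11*M_11 - a12*M_12 + a13*M_13, where M_1j is the (1,j) minor.
Minor M_11 = 4*0 - 5*5 = -25
Minor M_12 = -4*0 - 5*3 = -15
Minor M_13 = -4*5 - 4*3 = -32
det = 1*(-25) - 3*(-15) + -2*(-32)
    = -25 - -45 + 64
    = 84

84


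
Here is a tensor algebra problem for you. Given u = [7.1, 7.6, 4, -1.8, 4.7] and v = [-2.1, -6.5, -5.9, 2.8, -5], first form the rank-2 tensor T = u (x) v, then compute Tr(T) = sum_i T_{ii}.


The outer product gives T_{ij} = u_i v_j.
The trace (contraction) is Tr(T) = sum_i T_{ii} = sum_i u_i v_i.
Diagonal entries:
T_{11} = u_1 * v_1 = 7.1 * -2.1 = -14.91
T_{22} = u_2 * v_2 = 7.6 * -6.5 = -49.4
T_{33} = u_3 * v_3 = 4 * -5.9 = -23.6
T_{44} = u_4 * v_4 = -1.8 * 2.8 = -5.04
T_{55} = u_5 * v_5 = 4.7 * -5 = -23.5
Tr(T) = -14.91 + -49.4 + -23.6 + -5.04 + -23.5 = -116.45

-116.45


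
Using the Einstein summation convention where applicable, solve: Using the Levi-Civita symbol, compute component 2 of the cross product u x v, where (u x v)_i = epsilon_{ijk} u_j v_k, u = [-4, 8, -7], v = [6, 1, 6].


(u x v)_2 = sum_{j,k} epsilon_{2jk} u_j v_k. Only permutations of (1,2,3) contribute; the two non-zero terms are:
eps_{213} u_1 v_3 = -1 * -4 * 6 = 24
eps_{231} u_3 v_1 = 1 * -7 * 6 = -42
(u x v)_2 = -18

-18


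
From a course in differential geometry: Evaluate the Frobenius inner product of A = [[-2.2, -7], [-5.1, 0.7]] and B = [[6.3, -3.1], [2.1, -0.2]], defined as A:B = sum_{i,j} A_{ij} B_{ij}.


A:B = sum over all i,j of A_{ij} * B_{ij}.
Row 1: -2.2*6.3=-13.86, -7*-3.1=21.7 => row sum = 7.84
Row 2: -5.1*2.1=-10.71, 0.7*-0.2=-0.14 => row sum = -10.85
Total = 7.84 + -10.85 = -3.01

-3.01


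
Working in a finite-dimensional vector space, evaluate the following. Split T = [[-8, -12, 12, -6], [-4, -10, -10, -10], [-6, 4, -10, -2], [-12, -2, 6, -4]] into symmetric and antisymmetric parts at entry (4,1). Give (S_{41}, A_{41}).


T_{41} = -12
T_{14} = -6
S_{41} = (-12 + -6)/2 = -18/2 = -9
A_{41} = (-12 - -6)/2 = -6/2 = -3
Check: S + A = -9 + -3 = -12 = T_{41}.

(-9, -3)


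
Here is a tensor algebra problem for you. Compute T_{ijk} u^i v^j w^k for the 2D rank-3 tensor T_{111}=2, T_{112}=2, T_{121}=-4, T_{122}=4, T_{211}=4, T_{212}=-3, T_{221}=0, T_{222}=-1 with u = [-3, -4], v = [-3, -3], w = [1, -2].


S = sum over i,j,k of T_{ijk} u_i v_j w_k. Expanding all 8 terms:
T_{111}*u_1*v_1*w_1 = 2*-3*-3*1 = 18  (running total: 18)
T_{112}*u_1*v_1*w_2 = 2*-3*-3*-2 = -36  (running total: -18)
T_{121}*u_1*v_2*w_1 = -4*-3*-3*1 = -36  (running total: -54)
T_{122}*u_1*v_2*w_2 = 4*-3*-3*-2 = -72  (running total: -126)
T_{211}*u_2*v_1*w_1 = 4*-4*-3*1 = 48  (running total: -78)
T_{212}*u_2*v_1*w_2 = -3*-4*-3*-2 = 72  (running total: -6)
T_{221}*u_2*v_2*w_1 = 0*-4*-3*1 = 0  (running total: -6)
T_{222}*u_2*v_2*w_2 = -1*-4*-3*-2 = 24  (running total: 18)
S = 18

18


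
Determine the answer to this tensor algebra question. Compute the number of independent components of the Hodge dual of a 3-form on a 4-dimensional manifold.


The Hodge dual of a p-form on an n-dimensional manifold is an (n-p)-form.
n = 4, p = 3, so dual degree = 4 - 3 = 1
The number of components is C(n, n-p) = C(4, 1) = 4

4


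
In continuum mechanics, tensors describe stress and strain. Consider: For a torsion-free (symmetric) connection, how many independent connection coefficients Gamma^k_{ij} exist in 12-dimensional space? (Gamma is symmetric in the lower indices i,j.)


Christoffel symbols Gamma^k_{ij} are symmetric in i,j, so there are d * d(d+1)/2 independent symbols.
d = 12
d(d+1)/2 = 12 * 13 / 2 = 78
Total = 12 * 78 = 936

936


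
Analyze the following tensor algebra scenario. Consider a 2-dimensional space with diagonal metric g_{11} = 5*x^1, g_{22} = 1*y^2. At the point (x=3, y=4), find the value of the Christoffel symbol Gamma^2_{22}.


For a diagonal metric, Gamma^k_{ij} = (1/2) g^{kk} (dg_{ik}/dx_j + dg_{jk}/dx_i - dg_{ij}/dx_k).
The metric is diagonal, so g_{ab} = 0 for a != b.
At the given point: g_{11} = 15, g_{22} = 16
g^{22} = 1/16
dg_{22}/dx_2 = dg_{22}/dx_2 = 8
dg_{22}/dx_2 = dg_{22}/dx_2 = 8
dg_{22}/dx_2 = dg_{22}/dx_2 = 8
Numerator = 8 + 8 - 8 = 8
Gamma^2_{22} = 8 / (2 * 16) = 1/4

1/4


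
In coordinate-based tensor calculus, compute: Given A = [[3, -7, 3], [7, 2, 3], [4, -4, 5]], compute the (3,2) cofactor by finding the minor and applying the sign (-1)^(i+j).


To find cofactor C_{32}, delete row 3 and column 2.
The resulting 2x2 submatrix is: [[3, 3], [7, 3]]
Minor M_{32} = 3*3 - 3*7
  = 9 - 21 = -12
Sign = (-1)^(3+2) = (-1)^5 = -1
Cofactor C_{32} = -1 * -12 = 12

12


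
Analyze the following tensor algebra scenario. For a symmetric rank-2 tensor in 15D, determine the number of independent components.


A symmetric rank-2 tensor in d dimensions has d(d+1)/2 independent components.
d = 15
d(d+1)/2 = 15 * 16 / 2 = 240 / 2 = 120

120


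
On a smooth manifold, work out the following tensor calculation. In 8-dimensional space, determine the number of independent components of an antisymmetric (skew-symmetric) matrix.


An antisymmetric rank-2 tensor satisfies A_{ij} = -A_{ji}, so diagonal entries are zero.
The independent components are the upper-triangular entries: C(n, 2) = n(n-1)/2.
n = 8
C(8, 2) = 8 * 7 / 2 = 56 / 2 = 28

28


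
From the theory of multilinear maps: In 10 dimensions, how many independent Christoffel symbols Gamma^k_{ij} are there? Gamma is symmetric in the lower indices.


Christoffel symbols Gamma^k_{ij} are symmetric in i,j, so there are d * d(d+1)/2 independent symbols.
d = 10
d(d+1)/2 = 10 * 11 / 2 = 55
Total = 10 * 55 = 550

550


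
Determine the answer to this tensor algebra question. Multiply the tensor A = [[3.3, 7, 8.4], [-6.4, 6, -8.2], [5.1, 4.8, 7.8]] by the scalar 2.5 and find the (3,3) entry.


Scalar multiplication: (cA)_{ij} = c * A_{ij}.
c = 2.5
A_{33} = 7.8
(cA)_{33} = 2.5 * 7.8 = 19.5

19.5


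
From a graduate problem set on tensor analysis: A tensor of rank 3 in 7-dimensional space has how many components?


The number of components of a rank-r tensor in d dimensions is d^r.
Here d = 7 and r = 3.
7^3 = 343

343


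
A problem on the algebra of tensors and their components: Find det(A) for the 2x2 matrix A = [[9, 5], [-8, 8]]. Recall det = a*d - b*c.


For a 2x2 matrix [[a, b], [c, d]], det = a*d - b*c.
a = 9, b = 5, c = -8, d = 8
a*d = 9 * 8 = 72
b*c = 5 * -8 = -40
det = 72 - -40 = 112

112


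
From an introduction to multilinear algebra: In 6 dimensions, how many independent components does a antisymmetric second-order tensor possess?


A antisymmetric rank-2 tensor in d dimensions has d(d-1)/2 independent components.
d = 6
d(d-1)/2 = 6 * 5 / 2 = 30 / 2 = 15

15


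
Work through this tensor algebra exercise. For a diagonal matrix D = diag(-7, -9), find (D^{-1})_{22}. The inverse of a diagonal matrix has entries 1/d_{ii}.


For a diagonal matrix, the inverse has entries (D^{-1})_{ii} = 1/d_{ii}.
The diagonal entries are: d_{11} = -7, d_{22} = -9
We need (D^{-1})_{22} = 1/d_{22} = 1/-9 = -1/9

-1/9


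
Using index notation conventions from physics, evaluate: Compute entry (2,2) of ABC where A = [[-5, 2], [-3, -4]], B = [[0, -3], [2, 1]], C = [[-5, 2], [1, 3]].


(ABC)_{22} = sum_m (AB)_{2m} C_{m2}. First compute row 2 of AB.
(AB)_{21} = -3*0 + -4*2 = -8
(AB)_{22} = -3*-3 + -4*1 = 5
Now contract with column 2 of C:
(AB)_{21} * C_{12} = -8 * 2 = -16
(AB)_{22} * C_{22} = 5 * 3 = 15
(ABC)_{22} = -16 + 15 = -1

-1


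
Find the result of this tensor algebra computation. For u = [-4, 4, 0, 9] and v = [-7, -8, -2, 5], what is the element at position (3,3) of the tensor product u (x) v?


The outer product entry T_{ij} = u_i * v_j.
We need i=3, j=3.
u_3 = 0, v_3 = -2
T_{3,3} = 0 * -2 = 0

0


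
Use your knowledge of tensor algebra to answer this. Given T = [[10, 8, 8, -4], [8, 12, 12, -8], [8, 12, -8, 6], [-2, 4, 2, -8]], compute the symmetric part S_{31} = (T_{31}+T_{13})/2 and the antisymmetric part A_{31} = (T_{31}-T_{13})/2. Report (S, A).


T_{31} = 8
T_{13} = 8
S_{31} = (8 + 8)/2 = 16/2 = 8
A_{31} = (8 - 8)/2 = 0/2 = 0
Check: S + A = 8 + 0 = 8 = T_{31}.

(8, 0)


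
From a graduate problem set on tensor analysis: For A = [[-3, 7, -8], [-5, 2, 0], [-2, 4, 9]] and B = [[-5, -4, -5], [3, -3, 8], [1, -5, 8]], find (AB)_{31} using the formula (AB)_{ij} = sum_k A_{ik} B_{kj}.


(AB)_{ij} = sum_k A_{ik} B_{kj}.
For i=3, j=1:
A_{31} * B_{11} = -2 * -5 = 10
A_{32} * B_{21} = 4 * 3 = 12
A_{33} * B_{31} = 9 * 1 = 9
Sum = 10 + 12 + 9 = 31

31


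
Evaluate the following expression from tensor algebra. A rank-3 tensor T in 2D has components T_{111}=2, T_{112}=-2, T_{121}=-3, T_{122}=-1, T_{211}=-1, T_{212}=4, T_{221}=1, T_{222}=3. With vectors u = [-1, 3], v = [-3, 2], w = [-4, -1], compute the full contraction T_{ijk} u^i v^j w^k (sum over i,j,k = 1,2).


S = sum over i,j,k of T_{ijk} u_i v_j w_k. Expanding all 8 terms:
T_{111}*u_1*v_1*w_1 = 2*-1*-3*-4 = -24  (running total: -24)
T_{112}*u_1*v_1*w_2 = -2*-1*-3*-1 = 6  (running total: -18)
T_{121}*u_1*v_2*w_1 = -3*-1*2*-4 = -24  (running total: -42)
T_{122}*u_1*v_2*w_2 = -1*-1*2*-1 = -2  (running total: -44)
T_{211}*u_2*v_1*w_1 = -1*3*-3*-4 = -36  (running total: -80)
T_{212}*u_2*v_1*w_2 = 4*3*-3*-1 = 36  (running total: -44)
T_{221}*u_2*v_2*w_1 = 1*3*2*-4 = -24  (running total: -68)
T_{222}*u_2*v_2*w_2 = 3*3*2*-1 = -18  (running total: -86)
S = -86

-86


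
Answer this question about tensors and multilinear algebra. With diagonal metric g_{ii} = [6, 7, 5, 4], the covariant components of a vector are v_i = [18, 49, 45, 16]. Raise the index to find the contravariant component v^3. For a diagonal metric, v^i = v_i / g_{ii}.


To raise an index with a diagonal metric: v^i = v_i / g_{ii}.
For index 3: v_3 = 45, g_{33} = 5
v^3 = 45 / 5 = 9

9


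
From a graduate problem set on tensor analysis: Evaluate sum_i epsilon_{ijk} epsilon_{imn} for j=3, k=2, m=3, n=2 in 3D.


Using the identity: epsilon_{ijk} epsilon_{imn} = delta_{jm} delta_{kn} - delta_{jn} delta_{km}.
delta_{33} = 1
delta_{22} = 1
delta_{32} = 0
delta_{23} = 0
Result = 1 * 1 - 0 * 0 = 1 - 0 = 1

1


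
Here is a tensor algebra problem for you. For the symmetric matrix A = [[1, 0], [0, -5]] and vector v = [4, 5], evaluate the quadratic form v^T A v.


First compute Av:
(Av)_1 = 1*4 + 0*5 = 4
(Av)_2 = 0*4 + -5*5 = -25
Av = [4, -25]
Then v^T (Av) = 4*4 + 5*-25
= 16 + -125 = -109

-109


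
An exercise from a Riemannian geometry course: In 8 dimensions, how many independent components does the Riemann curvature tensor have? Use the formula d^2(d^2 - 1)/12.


The Riemann tensor in d dimensions has d^2(d^2 - 1)/12 independent components.
d = 8, so d^2 = 64
d^2 - 1 = 63
d^2(d^2 - 1) = 64 * 63 = 4032
Divide by 12: 4032 / 12 = 336

336


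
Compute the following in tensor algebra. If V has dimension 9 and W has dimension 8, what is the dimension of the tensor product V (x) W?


The dimension of a tensor product is the product of dimensions.
dim(V) = 9, dim(W) = 8
dim(V (x) W) = 9 * 8 = 72

72


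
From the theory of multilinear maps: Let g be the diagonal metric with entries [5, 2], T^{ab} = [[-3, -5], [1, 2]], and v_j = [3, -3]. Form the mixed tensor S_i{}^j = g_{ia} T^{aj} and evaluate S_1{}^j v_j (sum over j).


Step 1: lower the first index. For a diagonal metric, g_{ia} T^{aj} = g_{ii} T^{ij} (no sum on i).
g_{11} = 5
S_1{}^1 = 5 * T^{11} = 5 * -3 = -15
S_1{}^2 = 5 * T^{12} = 5 * -5 = -25
Step 2: contract S_1{}^j with v_j.
S_1{}^1 * v_1 = -15 * 3 = -45
S_1{}^2 * v_2 = -25 * -3 = 75
Result = -45 + 75 = 30

30


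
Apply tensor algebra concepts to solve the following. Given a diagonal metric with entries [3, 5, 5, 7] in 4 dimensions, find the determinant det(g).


For a diagonal metric, the determinant is the product of diagonal entries.
Diagonal entries: 3, 5, 5, 7
det(g) = 3 * 5 * 5 * 7 = 525

525
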